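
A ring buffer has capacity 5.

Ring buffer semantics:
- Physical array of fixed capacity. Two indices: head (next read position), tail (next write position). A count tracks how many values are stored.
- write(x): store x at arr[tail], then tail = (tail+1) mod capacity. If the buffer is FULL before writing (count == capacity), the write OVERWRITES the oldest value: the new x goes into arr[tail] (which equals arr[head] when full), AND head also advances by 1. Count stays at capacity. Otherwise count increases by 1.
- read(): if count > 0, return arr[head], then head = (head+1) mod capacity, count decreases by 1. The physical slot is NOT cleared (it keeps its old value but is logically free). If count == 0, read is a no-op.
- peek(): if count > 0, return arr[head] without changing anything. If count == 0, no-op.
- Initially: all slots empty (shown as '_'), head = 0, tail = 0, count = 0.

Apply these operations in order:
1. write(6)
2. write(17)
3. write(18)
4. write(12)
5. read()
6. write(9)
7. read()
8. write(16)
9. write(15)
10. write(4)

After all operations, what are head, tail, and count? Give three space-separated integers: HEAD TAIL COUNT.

After op 1 (write(6)): arr=[6 _ _ _ _] head=0 tail=1 count=1
After op 2 (write(17)): arr=[6 17 _ _ _] head=0 tail=2 count=2
After op 3 (write(18)): arr=[6 17 18 _ _] head=0 tail=3 count=3
After op 4 (write(12)): arr=[6 17 18 12 _] head=0 tail=4 count=4
After op 5 (read()): arr=[6 17 18 12 _] head=1 tail=4 count=3
After op 6 (write(9)): arr=[6 17 18 12 9] head=1 tail=0 count=4
After op 7 (read()): arr=[6 17 18 12 9] head=2 tail=0 count=3
After op 8 (write(16)): arr=[16 17 18 12 9] head=2 tail=1 count=4
After op 9 (write(15)): arr=[16 15 18 12 9] head=2 tail=2 count=5
After op 10 (write(4)): arr=[16 15 4 12 9] head=3 tail=3 count=5

Answer: 3 3 5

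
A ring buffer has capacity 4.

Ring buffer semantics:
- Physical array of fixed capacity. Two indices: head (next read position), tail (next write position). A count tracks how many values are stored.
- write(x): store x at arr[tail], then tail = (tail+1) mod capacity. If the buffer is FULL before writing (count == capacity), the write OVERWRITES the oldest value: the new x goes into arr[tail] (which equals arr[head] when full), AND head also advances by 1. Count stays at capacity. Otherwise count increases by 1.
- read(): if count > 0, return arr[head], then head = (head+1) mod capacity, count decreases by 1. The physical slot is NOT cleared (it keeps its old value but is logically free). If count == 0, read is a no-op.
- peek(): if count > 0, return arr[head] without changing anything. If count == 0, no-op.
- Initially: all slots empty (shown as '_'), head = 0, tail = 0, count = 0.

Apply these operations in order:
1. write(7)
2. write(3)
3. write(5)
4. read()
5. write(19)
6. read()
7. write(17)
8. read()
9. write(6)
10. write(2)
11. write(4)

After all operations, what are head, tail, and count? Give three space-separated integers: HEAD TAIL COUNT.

Answer: 0 0 4

Derivation:
After op 1 (write(7)): arr=[7 _ _ _] head=0 tail=1 count=1
After op 2 (write(3)): arr=[7 3 _ _] head=0 tail=2 count=2
After op 3 (write(5)): arr=[7 3 5 _] head=0 tail=3 count=3
After op 4 (read()): arr=[7 3 5 _] head=1 tail=3 count=2
After op 5 (write(19)): arr=[7 3 5 19] head=1 tail=0 count=3
After op 6 (read()): arr=[7 3 5 19] head=2 tail=0 count=2
After op 7 (write(17)): arr=[17 3 5 19] head=2 tail=1 count=3
After op 8 (read()): arr=[17 3 5 19] head=3 tail=1 count=2
After op 9 (write(6)): arr=[17 6 5 19] head=3 tail=2 count=3
After op 10 (write(2)): arr=[17 6 2 19] head=3 tail=3 count=4
After op 11 (write(4)): arr=[17 6 2 4] head=0 tail=0 count=4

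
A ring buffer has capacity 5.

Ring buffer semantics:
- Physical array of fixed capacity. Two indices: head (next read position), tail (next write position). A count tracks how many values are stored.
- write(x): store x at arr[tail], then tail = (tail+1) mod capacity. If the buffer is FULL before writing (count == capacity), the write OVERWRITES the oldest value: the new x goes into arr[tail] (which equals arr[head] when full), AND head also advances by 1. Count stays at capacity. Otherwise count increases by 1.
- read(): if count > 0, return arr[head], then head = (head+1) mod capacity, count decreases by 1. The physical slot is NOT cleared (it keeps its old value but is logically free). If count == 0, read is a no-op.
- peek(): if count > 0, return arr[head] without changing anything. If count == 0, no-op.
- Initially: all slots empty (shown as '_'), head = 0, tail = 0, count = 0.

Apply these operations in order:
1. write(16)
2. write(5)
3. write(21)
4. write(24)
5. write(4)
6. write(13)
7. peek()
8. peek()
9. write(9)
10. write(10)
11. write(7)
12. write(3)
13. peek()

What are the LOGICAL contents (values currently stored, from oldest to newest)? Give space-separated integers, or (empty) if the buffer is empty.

After op 1 (write(16)): arr=[16 _ _ _ _] head=0 tail=1 count=1
After op 2 (write(5)): arr=[16 5 _ _ _] head=0 tail=2 count=2
After op 3 (write(21)): arr=[16 5 21 _ _] head=0 tail=3 count=3
After op 4 (write(24)): arr=[16 5 21 24 _] head=0 tail=4 count=4
After op 5 (write(4)): arr=[16 5 21 24 4] head=0 tail=0 count=5
After op 6 (write(13)): arr=[13 5 21 24 4] head=1 tail=1 count=5
After op 7 (peek()): arr=[13 5 21 24 4] head=1 tail=1 count=5
After op 8 (peek()): arr=[13 5 21 24 4] head=1 tail=1 count=5
After op 9 (write(9)): arr=[13 9 21 24 4] head=2 tail=2 count=5
After op 10 (write(10)): arr=[13 9 10 24 4] head=3 tail=3 count=5
After op 11 (write(7)): arr=[13 9 10 7 4] head=4 tail=4 count=5
After op 12 (write(3)): arr=[13 9 10 7 3] head=0 tail=0 count=5
After op 13 (peek()): arr=[13 9 10 7 3] head=0 tail=0 count=5

Answer: 13 9 10 7 3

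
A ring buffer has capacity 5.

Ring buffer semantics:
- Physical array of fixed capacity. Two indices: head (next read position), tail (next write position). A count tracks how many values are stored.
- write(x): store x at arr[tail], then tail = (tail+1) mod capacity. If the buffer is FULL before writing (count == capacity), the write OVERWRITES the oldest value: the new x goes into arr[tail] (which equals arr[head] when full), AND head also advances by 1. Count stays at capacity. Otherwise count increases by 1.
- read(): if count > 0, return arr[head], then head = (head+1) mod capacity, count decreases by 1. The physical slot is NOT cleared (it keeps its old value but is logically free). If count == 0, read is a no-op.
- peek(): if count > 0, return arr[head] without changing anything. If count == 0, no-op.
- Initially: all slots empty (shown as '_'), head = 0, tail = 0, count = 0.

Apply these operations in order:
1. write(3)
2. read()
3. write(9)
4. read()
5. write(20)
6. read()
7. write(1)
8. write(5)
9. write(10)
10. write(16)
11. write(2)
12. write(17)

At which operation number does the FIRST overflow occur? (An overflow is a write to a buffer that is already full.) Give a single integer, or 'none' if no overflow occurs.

Answer: 12

Derivation:
After op 1 (write(3)): arr=[3 _ _ _ _] head=0 tail=1 count=1
After op 2 (read()): arr=[3 _ _ _ _] head=1 tail=1 count=0
After op 3 (write(9)): arr=[3 9 _ _ _] head=1 tail=2 count=1
After op 4 (read()): arr=[3 9 _ _ _] head=2 tail=2 count=0
After op 5 (write(20)): arr=[3 9 20 _ _] head=2 tail=3 count=1
After op 6 (read()): arr=[3 9 20 _ _] head=3 tail=3 count=0
After op 7 (write(1)): arr=[3 9 20 1 _] head=3 tail=4 count=1
After op 8 (write(5)): arr=[3 9 20 1 5] head=3 tail=0 count=2
After op 9 (write(10)): arr=[10 9 20 1 5] head=3 tail=1 count=3
After op 10 (write(16)): arr=[10 16 20 1 5] head=3 tail=2 count=4
After op 11 (write(2)): arr=[10 16 2 1 5] head=3 tail=3 count=5
After op 12 (write(17)): arr=[10 16 2 17 5] head=4 tail=4 count=5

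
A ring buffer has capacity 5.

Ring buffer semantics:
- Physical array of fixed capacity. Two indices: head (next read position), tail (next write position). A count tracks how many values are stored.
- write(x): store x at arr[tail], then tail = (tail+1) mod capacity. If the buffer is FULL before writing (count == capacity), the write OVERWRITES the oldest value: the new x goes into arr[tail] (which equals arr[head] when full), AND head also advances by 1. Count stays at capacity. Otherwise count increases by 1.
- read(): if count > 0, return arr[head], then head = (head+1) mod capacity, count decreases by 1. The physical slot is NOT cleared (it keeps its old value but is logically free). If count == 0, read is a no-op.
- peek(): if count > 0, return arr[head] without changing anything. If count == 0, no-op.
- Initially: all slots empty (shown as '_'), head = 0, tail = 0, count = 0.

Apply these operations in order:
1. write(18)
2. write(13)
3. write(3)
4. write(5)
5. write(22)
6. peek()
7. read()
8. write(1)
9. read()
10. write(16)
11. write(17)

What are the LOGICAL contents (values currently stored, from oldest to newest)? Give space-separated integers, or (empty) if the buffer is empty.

Answer: 5 22 1 16 17

Derivation:
After op 1 (write(18)): arr=[18 _ _ _ _] head=0 tail=1 count=1
After op 2 (write(13)): arr=[18 13 _ _ _] head=0 tail=2 count=2
After op 3 (write(3)): arr=[18 13 3 _ _] head=0 tail=3 count=3
After op 4 (write(5)): arr=[18 13 3 5 _] head=0 tail=4 count=4
After op 5 (write(22)): arr=[18 13 3 5 22] head=0 tail=0 count=5
After op 6 (peek()): arr=[18 13 3 5 22] head=0 tail=0 count=5
After op 7 (read()): arr=[18 13 3 5 22] head=1 tail=0 count=4
After op 8 (write(1)): arr=[1 13 3 5 22] head=1 tail=1 count=5
After op 9 (read()): arr=[1 13 3 5 22] head=2 tail=1 count=4
After op 10 (write(16)): arr=[1 16 3 5 22] head=2 tail=2 count=5
After op 11 (write(17)): arr=[1 16 17 5 22] head=3 tail=3 count=5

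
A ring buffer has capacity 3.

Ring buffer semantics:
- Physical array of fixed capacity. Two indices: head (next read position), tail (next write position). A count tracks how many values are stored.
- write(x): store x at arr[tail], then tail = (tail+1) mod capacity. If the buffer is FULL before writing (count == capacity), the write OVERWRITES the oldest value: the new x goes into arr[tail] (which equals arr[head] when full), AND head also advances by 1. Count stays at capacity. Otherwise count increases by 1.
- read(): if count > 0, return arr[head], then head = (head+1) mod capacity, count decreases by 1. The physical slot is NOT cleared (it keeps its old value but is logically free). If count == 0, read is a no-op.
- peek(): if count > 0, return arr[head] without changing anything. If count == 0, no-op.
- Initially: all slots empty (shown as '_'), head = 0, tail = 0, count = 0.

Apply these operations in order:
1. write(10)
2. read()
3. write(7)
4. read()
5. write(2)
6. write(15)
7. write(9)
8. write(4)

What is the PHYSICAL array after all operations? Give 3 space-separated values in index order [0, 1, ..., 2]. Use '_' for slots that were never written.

Answer: 15 9 4

Derivation:
After op 1 (write(10)): arr=[10 _ _] head=0 tail=1 count=1
After op 2 (read()): arr=[10 _ _] head=1 tail=1 count=0
After op 3 (write(7)): arr=[10 7 _] head=1 tail=2 count=1
After op 4 (read()): arr=[10 7 _] head=2 tail=2 count=0
After op 5 (write(2)): arr=[10 7 2] head=2 tail=0 count=1
After op 6 (write(15)): arr=[15 7 2] head=2 tail=1 count=2
After op 7 (write(9)): arr=[15 9 2] head=2 tail=2 count=3
After op 8 (write(4)): arr=[15 9 4] head=0 tail=0 count=3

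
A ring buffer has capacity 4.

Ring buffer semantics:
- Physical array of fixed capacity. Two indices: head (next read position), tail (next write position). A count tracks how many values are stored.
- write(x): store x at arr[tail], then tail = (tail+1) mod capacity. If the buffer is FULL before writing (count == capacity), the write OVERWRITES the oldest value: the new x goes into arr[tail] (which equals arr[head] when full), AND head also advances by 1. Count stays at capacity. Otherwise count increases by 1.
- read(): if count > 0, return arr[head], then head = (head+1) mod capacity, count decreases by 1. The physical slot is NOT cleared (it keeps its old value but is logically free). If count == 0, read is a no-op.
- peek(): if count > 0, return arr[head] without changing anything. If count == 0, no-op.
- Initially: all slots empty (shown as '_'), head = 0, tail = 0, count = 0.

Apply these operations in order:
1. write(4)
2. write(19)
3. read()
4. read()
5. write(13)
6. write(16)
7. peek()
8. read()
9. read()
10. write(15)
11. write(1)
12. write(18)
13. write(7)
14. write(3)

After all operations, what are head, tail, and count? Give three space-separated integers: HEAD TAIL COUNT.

After op 1 (write(4)): arr=[4 _ _ _] head=0 tail=1 count=1
After op 2 (write(19)): arr=[4 19 _ _] head=0 tail=2 count=2
After op 3 (read()): arr=[4 19 _ _] head=1 tail=2 count=1
After op 4 (read()): arr=[4 19 _ _] head=2 tail=2 count=0
After op 5 (write(13)): arr=[4 19 13 _] head=2 tail=3 count=1
After op 6 (write(16)): arr=[4 19 13 16] head=2 tail=0 count=2
After op 7 (peek()): arr=[4 19 13 16] head=2 tail=0 count=2
After op 8 (read()): arr=[4 19 13 16] head=3 tail=0 count=1
After op 9 (read()): arr=[4 19 13 16] head=0 tail=0 count=0
After op 10 (write(15)): arr=[15 19 13 16] head=0 tail=1 count=1
After op 11 (write(1)): arr=[15 1 13 16] head=0 tail=2 count=2
After op 12 (write(18)): arr=[15 1 18 16] head=0 tail=3 count=3
After op 13 (write(7)): arr=[15 1 18 7] head=0 tail=0 count=4
After op 14 (write(3)): arr=[3 1 18 7] head=1 tail=1 count=4

Answer: 1 1 4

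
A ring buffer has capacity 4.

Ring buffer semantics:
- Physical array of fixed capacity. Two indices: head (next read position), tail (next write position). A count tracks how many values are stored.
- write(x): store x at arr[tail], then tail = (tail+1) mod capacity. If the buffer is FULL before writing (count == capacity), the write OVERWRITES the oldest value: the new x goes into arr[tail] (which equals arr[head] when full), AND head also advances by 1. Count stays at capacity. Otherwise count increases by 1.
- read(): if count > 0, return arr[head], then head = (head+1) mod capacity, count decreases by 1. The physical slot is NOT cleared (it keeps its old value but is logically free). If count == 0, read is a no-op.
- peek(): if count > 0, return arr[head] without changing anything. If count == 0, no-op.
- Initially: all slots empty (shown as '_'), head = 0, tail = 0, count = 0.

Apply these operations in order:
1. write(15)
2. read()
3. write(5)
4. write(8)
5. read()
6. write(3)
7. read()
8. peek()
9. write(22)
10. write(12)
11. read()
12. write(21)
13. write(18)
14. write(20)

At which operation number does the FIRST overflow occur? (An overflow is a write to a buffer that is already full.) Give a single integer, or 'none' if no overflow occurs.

Answer: 14

Derivation:
After op 1 (write(15)): arr=[15 _ _ _] head=0 tail=1 count=1
After op 2 (read()): arr=[15 _ _ _] head=1 tail=1 count=0
After op 3 (write(5)): arr=[15 5 _ _] head=1 tail=2 count=1
After op 4 (write(8)): arr=[15 5 8 _] head=1 tail=3 count=2
After op 5 (read()): arr=[15 5 8 _] head=2 tail=3 count=1
After op 6 (write(3)): arr=[15 5 8 3] head=2 tail=0 count=2
After op 7 (read()): arr=[15 5 8 3] head=3 tail=0 count=1
After op 8 (peek()): arr=[15 5 8 3] head=3 tail=0 count=1
After op 9 (write(22)): arr=[22 5 8 3] head=3 tail=1 count=2
After op 10 (write(12)): arr=[22 12 8 3] head=3 tail=2 count=3
After op 11 (read()): arr=[22 12 8 3] head=0 tail=2 count=2
After op 12 (write(21)): arr=[22 12 21 3] head=0 tail=3 count=3
After op 13 (write(18)): arr=[22 12 21 18] head=0 tail=0 count=4
After op 14 (write(20)): arr=[20 12 21 18] head=1 tail=1 count=4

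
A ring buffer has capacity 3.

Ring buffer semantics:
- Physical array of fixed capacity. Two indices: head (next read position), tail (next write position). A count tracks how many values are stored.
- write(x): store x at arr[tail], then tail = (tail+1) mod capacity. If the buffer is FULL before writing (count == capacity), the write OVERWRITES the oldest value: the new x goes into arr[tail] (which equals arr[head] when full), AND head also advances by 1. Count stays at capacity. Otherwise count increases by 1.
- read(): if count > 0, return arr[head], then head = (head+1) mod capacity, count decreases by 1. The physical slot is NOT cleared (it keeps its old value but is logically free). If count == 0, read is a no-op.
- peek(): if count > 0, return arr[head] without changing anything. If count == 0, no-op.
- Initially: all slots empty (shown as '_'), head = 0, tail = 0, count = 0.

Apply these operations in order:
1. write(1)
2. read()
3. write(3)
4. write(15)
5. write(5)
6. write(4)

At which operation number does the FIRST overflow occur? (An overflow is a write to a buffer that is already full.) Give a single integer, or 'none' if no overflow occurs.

Answer: 6

Derivation:
After op 1 (write(1)): arr=[1 _ _] head=0 tail=1 count=1
After op 2 (read()): arr=[1 _ _] head=1 tail=1 count=0
After op 3 (write(3)): arr=[1 3 _] head=1 tail=2 count=1
After op 4 (write(15)): arr=[1 3 15] head=1 tail=0 count=2
After op 5 (write(5)): arr=[5 3 15] head=1 tail=1 count=3
After op 6 (write(4)): arr=[5 4 15] head=2 tail=2 count=3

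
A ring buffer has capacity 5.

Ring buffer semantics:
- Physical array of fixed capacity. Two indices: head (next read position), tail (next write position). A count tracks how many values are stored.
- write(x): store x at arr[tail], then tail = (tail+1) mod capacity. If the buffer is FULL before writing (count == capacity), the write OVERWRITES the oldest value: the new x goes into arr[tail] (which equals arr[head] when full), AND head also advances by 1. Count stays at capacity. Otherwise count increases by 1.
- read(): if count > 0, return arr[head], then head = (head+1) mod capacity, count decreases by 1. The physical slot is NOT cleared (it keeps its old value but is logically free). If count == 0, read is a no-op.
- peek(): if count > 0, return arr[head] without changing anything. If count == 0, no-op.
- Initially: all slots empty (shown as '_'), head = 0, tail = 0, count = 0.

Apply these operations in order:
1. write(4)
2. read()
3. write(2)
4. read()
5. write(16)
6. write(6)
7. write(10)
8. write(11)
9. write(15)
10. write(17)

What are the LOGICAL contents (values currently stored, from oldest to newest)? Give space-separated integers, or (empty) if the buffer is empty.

Answer: 6 10 11 15 17

Derivation:
After op 1 (write(4)): arr=[4 _ _ _ _] head=0 tail=1 count=1
After op 2 (read()): arr=[4 _ _ _ _] head=1 tail=1 count=0
After op 3 (write(2)): arr=[4 2 _ _ _] head=1 tail=2 count=1
After op 4 (read()): arr=[4 2 _ _ _] head=2 tail=2 count=0
After op 5 (write(16)): arr=[4 2 16 _ _] head=2 tail=3 count=1
After op 6 (write(6)): arr=[4 2 16 6 _] head=2 tail=4 count=2
After op 7 (write(10)): arr=[4 2 16 6 10] head=2 tail=0 count=3
After op 8 (write(11)): arr=[11 2 16 6 10] head=2 tail=1 count=4
After op 9 (write(15)): arr=[11 15 16 6 10] head=2 tail=2 count=5
After op 10 (write(17)): arr=[11 15 17 6 10] head=3 tail=3 count=5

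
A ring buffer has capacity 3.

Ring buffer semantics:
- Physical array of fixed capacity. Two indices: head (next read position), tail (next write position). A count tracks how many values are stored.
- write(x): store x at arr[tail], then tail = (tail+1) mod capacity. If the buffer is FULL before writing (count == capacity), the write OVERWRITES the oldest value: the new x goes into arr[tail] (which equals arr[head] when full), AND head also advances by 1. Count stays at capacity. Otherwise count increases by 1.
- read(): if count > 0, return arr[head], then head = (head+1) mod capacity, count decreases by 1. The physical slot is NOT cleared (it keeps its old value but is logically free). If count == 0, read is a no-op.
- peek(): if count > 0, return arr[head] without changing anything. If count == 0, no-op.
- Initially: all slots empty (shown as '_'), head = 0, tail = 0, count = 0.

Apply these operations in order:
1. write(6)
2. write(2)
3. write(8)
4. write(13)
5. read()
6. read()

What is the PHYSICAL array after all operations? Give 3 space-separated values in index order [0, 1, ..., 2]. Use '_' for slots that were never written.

Answer: 13 2 8

Derivation:
After op 1 (write(6)): arr=[6 _ _] head=0 tail=1 count=1
After op 2 (write(2)): arr=[6 2 _] head=0 tail=2 count=2
After op 3 (write(8)): arr=[6 2 8] head=0 tail=0 count=3
After op 4 (write(13)): arr=[13 2 8] head=1 tail=1 count=3
After op 5 (read()): arr=[13 2 8] head=2 tail=1 count=2
After op 6 (read()): arr=[13 2 8] head=0 tail=1 count=1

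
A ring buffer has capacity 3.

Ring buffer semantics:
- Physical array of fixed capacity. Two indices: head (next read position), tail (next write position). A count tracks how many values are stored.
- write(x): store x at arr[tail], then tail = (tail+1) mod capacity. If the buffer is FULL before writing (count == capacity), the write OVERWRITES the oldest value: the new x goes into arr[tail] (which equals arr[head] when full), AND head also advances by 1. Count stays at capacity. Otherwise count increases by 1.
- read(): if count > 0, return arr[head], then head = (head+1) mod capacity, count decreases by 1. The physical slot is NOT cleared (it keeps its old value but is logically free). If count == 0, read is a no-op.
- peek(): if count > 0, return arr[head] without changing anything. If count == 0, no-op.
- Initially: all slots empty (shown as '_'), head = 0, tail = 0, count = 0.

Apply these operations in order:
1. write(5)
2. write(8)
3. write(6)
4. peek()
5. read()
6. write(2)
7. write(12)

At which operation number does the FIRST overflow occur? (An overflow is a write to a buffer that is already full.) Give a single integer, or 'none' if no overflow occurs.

After op 1 (write(5)): arr=[5 _ _] head=0 tail=1 count=1
After op 2 (write(8)): arr=[5 8 _] head=0 tail=2 count=2
After op 3 (write(6)): arr=[5 8 6] head=0 tail=0 count=3
After op 4 (peek()): arr=[5 8 6] head=0 tail=0 count=3
After op 5 (read()): arr=[5 8 6] head=1 tail=0 count=2
After op 6 (write(2)): arr=[2 8 6] head=1 tail=1 count=3
After op 7 (write(12)): arr=[2 12 6] head=2 tail=2 count=3

Answer: 7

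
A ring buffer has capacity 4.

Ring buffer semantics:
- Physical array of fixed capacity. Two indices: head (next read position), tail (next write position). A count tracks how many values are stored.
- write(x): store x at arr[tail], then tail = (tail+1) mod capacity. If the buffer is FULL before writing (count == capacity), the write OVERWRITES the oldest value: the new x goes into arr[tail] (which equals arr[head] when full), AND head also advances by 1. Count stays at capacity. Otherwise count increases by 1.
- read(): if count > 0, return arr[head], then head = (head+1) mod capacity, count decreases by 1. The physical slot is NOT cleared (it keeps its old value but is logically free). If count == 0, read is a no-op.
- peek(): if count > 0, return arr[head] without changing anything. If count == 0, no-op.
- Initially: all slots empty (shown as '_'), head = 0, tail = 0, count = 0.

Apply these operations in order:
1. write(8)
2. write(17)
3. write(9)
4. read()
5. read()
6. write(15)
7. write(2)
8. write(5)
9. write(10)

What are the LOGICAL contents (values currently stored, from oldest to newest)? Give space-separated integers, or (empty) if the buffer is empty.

Answer: 15 2 5 10

Derivation:
After op 1 (write(8)): arr=[8 _ _ _] head=0 tail=1 count=1
After op 2 (write(17)): arr=[8 17 _ _] head=0 tail=2 count=2
After op 3 (write(9)): arr=[8 17 9 _] head=0 tail=3 count=3
After op 4 (read()): arr=[8 17 9 _] head=1 tail=3 count=2
After op 5 (read()): arr=[8 17 9 _] head=2 tail=3 count=1
After op 6 (write(15)): arr=[8 17 9 15] head=2 tail=0 count=2
After op 7 (write(2)): arr=[2 17 9 15] head=2 tail=1 count=3
After op 8 (write(5)): arr=[2 5 9 15] head=2 tail=2 count=4
After op 9 (write(10)): arr=[2 5 10 15] head=3 tail=3 count=4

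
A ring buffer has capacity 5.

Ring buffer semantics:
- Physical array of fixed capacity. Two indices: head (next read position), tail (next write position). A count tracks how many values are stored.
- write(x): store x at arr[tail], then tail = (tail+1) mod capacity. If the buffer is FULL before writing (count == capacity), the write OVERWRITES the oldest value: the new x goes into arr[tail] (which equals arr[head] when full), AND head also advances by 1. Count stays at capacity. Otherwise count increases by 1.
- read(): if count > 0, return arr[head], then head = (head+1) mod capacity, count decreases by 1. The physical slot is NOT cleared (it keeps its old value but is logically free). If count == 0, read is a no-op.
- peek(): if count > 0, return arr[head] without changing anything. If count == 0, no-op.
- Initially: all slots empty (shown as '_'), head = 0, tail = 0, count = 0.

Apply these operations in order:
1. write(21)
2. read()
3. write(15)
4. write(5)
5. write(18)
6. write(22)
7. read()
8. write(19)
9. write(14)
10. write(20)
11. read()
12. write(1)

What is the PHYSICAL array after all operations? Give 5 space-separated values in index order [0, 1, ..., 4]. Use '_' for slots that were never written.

After op 1 (write(21)): arr=[21 _ _ _ _] head=0 tail=1 count=1
After op 2 (read()): arr=[21 _ _ _ _] head=1 tail=1 count=0
After op 3 (write(15)): arr=[21 15 _ _ _] head=1 tail=2 count=1
After op 4 (write(5)): arr=[21 15 5 _ _] head=1 tail=3 count=2
After op 5 (write(18)): arr=[21 15 5 18 _] head=1 tail=4 count=3
After op 6 (write(22)): arr=[21 15 5 18 22] head=1 tail=0 count=4
After op 7 (read()): arr=[21 15 5 18 22] head=2 tail=0 count=3
After op 8 (write(19)): arr=[19 15 5 18 22] head=2 tail=1 count=4
After op 9 (write(14)): arr=[19 14 5 18 22] head=2 tail=2 count=5
After op 10 (write(20)): arr=[19 14 20 18 22] head=3 tail=3 count=5
After op 11 (read()): arr=[19 14 20 18 22] head=4 tail=3 count=4
After op 12 (write(1)): arr=[19 14 20 1 22] head=4 tail=4 count=5

Answer: 19 14 20 1 22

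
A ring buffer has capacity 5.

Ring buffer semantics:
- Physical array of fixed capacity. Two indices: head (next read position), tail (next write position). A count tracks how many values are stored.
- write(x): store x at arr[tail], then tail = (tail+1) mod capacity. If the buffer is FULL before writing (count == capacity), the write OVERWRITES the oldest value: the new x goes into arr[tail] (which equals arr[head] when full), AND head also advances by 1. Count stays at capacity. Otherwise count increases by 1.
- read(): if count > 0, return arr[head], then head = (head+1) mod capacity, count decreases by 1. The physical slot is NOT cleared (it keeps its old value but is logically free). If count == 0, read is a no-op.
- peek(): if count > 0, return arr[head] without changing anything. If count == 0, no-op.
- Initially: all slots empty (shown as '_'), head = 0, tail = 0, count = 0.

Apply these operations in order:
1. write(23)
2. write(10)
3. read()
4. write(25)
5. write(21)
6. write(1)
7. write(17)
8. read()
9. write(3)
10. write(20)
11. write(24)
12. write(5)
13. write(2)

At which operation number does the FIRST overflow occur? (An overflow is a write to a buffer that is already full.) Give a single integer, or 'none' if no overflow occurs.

Answer: 10

Derivation:
After op 1 (write(23)): arr=[23 _ _ _ _] head=0 tail=1 count=1
After op 2 (write(10)): arr=[23 10 _ _ _] head=0 tail=2 count=2
After op 3 (read()): arr=[23 10 _ _ _] head=1 tail=2 count=1
After op 4 (write(25)): arr=[23 10 25 _ _] head=1 tail=3 count=2
After op 5 (write(21)): arr=[23 10 25 21 _] head=1 tail=4 count=3
After op 6 (write(1)): arr=[23 10 25 21 1] head=1 tail=0 count=4
After op 7 (write(17)): arr=[17 10 25 21 1] head=1 tail=1 count=5
After op 8 (read()): arr=[17 10 25 21 1] head=2 tail=1 count=4
After op 9 (write(3)): arr=[17 3 25 21 1] head=2 tail=2 count=5
After op 10 (write(20)): arr=[17 3 20 21 1] head=3 tail=3 count=5
After op 11 (write(24)): arr=[17 3 20 24 1] head=4 tail=4 count=5
After op 12 (write(5)): arr=[17 3 20 24 5] head=0 tail=0 count=5
After op 13 (write(2)): arr=[2 3 20 24 5] head=1 tail=1 count=5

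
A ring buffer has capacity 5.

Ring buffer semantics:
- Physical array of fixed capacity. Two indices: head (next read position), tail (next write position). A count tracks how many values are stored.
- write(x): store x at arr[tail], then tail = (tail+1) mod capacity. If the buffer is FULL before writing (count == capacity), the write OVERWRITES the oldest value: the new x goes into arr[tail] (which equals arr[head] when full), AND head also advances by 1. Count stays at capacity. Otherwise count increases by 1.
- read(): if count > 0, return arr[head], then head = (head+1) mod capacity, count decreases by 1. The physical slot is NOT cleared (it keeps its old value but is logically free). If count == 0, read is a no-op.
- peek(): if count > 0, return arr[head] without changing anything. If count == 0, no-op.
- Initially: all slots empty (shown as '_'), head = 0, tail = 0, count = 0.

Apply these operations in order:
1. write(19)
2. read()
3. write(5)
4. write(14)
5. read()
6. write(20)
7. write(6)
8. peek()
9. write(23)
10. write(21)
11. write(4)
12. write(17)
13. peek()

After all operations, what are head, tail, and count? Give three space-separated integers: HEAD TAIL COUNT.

Answer: 4 4 5

Derivation:
After op 1 (write(19)): arr=[19 _ _ _ _] head=0 tail=1 count=1
After op 2 (read()): arr=[19 _ _ _ _] head=1 tail=1 count=0
After op 3 (write(5)): arr=[19 5 _ _ _] head=1 tail=2 count=1
After op 4 (write(14)): arr=[19 5 14 _ _] head=1 tail=3 count=2
After op 5 (read()): arr=[19 5 14 _ _] head=2 tail=3 count=1
After op 6 (write(20)): arr=[19 5 14 20 _] head=2 tail=4 count=2
After op 7 (write(6)): arr=[19 5 14 20 6] head=2 tail=0 count=3
After op 8 (peek()): arr=[19 5 14 20 6] head=2 tail=0 count=3
After op 9 (write(23)): arr=[23 5 14 20 6] head=2 tail=1 count=4
After op 10 (write(21)): arr=[23 21 14 20 6] head=2 tail=2 count=5
After op 11 (write(4)): arr=[23 21 4 20 6] head=3 tail=3 count=5
After op 12 (write(17)): arr=[23 21 4 17 6] head=4 tail=4 count=5
After op 13 (peek()): arr=[23 21 4 17 6] head=4 tail=4 count=5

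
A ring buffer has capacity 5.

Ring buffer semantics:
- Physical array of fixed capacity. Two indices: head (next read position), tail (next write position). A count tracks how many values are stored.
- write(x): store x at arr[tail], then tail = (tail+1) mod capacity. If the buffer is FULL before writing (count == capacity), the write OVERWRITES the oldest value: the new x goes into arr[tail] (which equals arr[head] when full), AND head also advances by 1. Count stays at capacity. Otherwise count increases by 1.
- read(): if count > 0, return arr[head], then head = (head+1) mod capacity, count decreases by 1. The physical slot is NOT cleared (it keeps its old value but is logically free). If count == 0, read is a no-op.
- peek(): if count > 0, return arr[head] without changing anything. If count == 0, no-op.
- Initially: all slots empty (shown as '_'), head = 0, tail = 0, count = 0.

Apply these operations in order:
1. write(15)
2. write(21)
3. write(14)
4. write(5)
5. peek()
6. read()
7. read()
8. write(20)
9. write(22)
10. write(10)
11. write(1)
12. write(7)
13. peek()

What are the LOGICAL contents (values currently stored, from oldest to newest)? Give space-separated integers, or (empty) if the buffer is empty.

Answer: 20 22 10 1 7

Derivation:
After op 1 (write(15)): arr=[15 _ _ _ _] head=0 tail=1 count=1
After op 2 (write(21)): arr=[15 21 _ _ _] head=0 tail=2 count=2
After op 3 (write(14)): arr=[15 21 14 _ _] head=0 tail=3 count=3
After op 4 (write(5)): arr=[15 21 14 5 _] head=0 tail=4 count=4
After op 5 (peek()): arr=[15 21 14 5 _] head=0 tail=4 count=4
After op 6 (read()): arr=[15 21 14 5 _] head=1 tail=4 count=3
After op 7 (read()): arr=[15 21 14 5 _] head=2 tail=4 count=2
After op 8 (write(20)): arr=[15 21 14 5 20] head=2 tail=0 count=3
After op 9 (write(22)): arr=[22 21 14 5 20] head=2 tail=1 count=4
After op 10 (write(10)): arr=[22 10 14 5 20] head=2 tail=2 count=5
After op 11 (write(1)): arr=[22 10 1 5 20] head=3 tail=3 count=5
After op 12 (write(7)): arr=[22 10 1 7 20] head=4 tail=4 count=5
After op 13 (peek()): arr=[22 10 1 7 20] head=4 tail=4 count=5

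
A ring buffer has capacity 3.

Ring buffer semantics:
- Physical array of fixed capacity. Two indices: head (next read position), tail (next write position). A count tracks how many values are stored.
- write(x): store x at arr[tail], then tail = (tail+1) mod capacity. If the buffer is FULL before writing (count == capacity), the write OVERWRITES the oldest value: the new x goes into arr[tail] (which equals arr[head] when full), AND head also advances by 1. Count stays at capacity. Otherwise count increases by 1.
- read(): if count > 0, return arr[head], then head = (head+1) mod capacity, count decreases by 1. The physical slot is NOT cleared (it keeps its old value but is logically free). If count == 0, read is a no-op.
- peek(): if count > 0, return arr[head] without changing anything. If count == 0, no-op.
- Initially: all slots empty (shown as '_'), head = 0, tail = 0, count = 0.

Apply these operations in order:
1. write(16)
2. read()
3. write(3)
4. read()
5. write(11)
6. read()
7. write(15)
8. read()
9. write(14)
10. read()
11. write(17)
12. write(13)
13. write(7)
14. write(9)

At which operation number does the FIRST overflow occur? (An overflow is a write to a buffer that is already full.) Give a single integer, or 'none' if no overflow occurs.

After op 1 (write(16)): arr=[16 _ _] head=0 tail=1 count=1
After op 2 (read()): arr=[16 _ _] head=1 tail=1 count=0
After op 3 (write(3)): arr=[16 3 _] head=1 tail=2 count=1
After op 4 (read()): arr=[16 3 _] head=2 tail=2 count=0
After op 5 (write(11)): arr=[16 3 11] head=2 tail=0 count=1
After op 6 (read()): arr=[16 3 11] head=0 tail=0 count=0
After op 7 (write(15)): arr=[15 3 11] head=0 tail=1 count=1
After op 8 (read()): arr=[15 3 11] head=1 tail=1 count=0
After op 9 (write(14)): arr=[15 14 11] head=1 tail=2 count=1
After op 10 (read()): arr=[15 14 11] head=2 tail=2 count=0
After op 11 (write(17)): arr=[15 14 17] head=2 tail=0 count=1
After op 12 (write(13)): arr=[13 14 17] head=2 tail=1 count=2
After op 13 (write(7)): arr=[13 7 17] head=2 tail=2 count=3
After op 14 (write(9)): arr=[13 7 9] head=0 tail=0 count=3

Answer: 14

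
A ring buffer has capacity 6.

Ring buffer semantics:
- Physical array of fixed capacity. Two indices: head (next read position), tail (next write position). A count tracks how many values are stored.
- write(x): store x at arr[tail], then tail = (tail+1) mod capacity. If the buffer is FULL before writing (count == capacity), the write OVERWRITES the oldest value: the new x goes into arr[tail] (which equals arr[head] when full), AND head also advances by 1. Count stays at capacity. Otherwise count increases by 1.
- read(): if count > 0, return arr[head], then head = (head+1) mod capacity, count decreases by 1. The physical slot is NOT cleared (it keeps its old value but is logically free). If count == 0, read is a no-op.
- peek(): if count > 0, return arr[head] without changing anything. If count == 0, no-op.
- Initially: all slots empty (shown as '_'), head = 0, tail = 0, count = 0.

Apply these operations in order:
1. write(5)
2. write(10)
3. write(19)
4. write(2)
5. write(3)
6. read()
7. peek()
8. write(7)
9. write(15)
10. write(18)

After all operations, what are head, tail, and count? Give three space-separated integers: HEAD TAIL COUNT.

Answer: 2 2 6

Derivation:
After op 1 (write(5)): arr=[5 _ _ _ _ _] head=0 tail=1 count=1
After op 2 (write(10)): arr=[5 10 _ _ _ _] head=0 tail=2 count=2
After op 3 (write(19)): arr=[5 10 19 _ _ _] head=0 tail=3 count=3
After op 4 (write(2)): arr=[5 10 19 2 _ _] head=0 tail=4 count=4
After op 5 (write(3)): arr=[5 10 19 2 3 _] head=0 tail=5 count=5
After op 6 (read()): arr=[5 10 19 2 3 _] head=1 tail=5 count=4
After op 7 (peek()): arr=[5 10 19 2 3 _] head=1 tail=5 count=4
After op 8 (write(7)): arr=[5 10 19 2 3 7] head=1 tail=0 count=5
After op 9 (write(15)): arr=[15 10 19 2 3 7] head=1 tail=1 count=6
After op 10 (write(18)): arr=[15 18 19 2 3 7] head=2 tail=2 count=6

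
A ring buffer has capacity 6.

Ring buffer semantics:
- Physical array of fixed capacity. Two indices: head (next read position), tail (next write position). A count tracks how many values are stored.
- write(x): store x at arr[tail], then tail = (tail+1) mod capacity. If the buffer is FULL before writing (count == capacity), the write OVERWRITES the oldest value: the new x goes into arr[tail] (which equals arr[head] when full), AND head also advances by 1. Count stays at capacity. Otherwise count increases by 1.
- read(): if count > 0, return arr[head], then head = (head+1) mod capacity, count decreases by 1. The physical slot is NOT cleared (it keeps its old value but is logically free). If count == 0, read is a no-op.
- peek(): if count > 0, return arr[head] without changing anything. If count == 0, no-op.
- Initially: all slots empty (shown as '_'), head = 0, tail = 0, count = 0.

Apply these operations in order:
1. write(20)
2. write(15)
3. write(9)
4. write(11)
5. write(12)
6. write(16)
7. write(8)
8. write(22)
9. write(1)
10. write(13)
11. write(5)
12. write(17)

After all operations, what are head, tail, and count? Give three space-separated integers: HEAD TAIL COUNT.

After op 1 (write(20)): arr=[20 _ _ _ _ _] head=0 tail=1 count=1
After op 2 (write(15)): arr=[20 15 _ _ _ _] head=0 tail=2 count=2
After op 3 (write(9)): arr=[20 15 9 _ _ _] head=0 tail=3 count=3
After op 4 (write(11)): arr=[20 15 9 11 _ _] head=0 tail=4 count=4
After op 5 (write(12)): arr=[20 15 9 11 12 _] head=0 tail=5 count=5
After op 6 (write(16)): arr=[20 15 9 11 12 16] head=0 tail=0 count=6
After op 7 (write(8)): arr=[8 15 9 11 12 16] head=1 tail=1 count=6
After op 8 (write(22)): arr=[8 22 9 11 12 16] head=2 tail=2 count=6
After op 9 (write(1)): arr=[8 22 1 11 12 16] head=3 tail=3 count=6
After op 10 (write(13)): arr=[8 22 1 13 12 16] head=4 tail=4 count=6
After op 11 (write(5)): arr=[8 22 1 13 5 16] head=5 tail=5 count=6
After op 12 (write(17)): arr=[8 22 1 13 5 17] head=0 tail=0 count=6

Answer: 0 0 6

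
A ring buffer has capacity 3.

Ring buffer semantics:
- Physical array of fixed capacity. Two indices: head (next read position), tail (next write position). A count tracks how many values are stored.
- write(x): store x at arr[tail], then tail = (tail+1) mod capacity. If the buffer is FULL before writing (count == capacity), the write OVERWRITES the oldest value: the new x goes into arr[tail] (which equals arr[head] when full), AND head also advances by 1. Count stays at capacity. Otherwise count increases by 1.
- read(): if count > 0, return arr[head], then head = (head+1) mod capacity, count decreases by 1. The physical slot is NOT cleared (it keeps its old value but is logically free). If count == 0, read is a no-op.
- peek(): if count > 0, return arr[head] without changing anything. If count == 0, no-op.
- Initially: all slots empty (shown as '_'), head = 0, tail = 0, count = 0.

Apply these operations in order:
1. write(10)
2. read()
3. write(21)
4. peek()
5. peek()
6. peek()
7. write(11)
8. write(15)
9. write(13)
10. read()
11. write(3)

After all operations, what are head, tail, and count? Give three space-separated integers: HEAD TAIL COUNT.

Answer: 0 0 3

Derivation:
After op 1 (write(10)): arr=[10 _ _] head=0 tail=1 count=1
After op 2 (read()): arr=[10 _ _] head=1 tail=1 count=0
After op 3 (write(21)): arr=[10 21 _] head=1 tail=2 count=1
After op 4 (peek()): arr=[10 21 _] head=1 tail=2 count=1
After op 5 (peek()): arr=[10 21 _] head=1 tail=2 count=1
After op 6 (peek()): arr=[10 21 _] head=1 tail=2 count=1
After op 7 (write(11)): arr=[10 21 11] head=1 tail=0 count=2
After op 8 (write(15)): arr=[15 21 11] head=1 tail=1 count=3
After op 9 (write(13)): arr=[15 13 11] head=2 tail=2 count=3
After op 10 (read()): arr=[15 13 11] head=0 tail=2 count=2
After op 11 (write(3)): arr=[15 13 3] head=0 tail=0 count=3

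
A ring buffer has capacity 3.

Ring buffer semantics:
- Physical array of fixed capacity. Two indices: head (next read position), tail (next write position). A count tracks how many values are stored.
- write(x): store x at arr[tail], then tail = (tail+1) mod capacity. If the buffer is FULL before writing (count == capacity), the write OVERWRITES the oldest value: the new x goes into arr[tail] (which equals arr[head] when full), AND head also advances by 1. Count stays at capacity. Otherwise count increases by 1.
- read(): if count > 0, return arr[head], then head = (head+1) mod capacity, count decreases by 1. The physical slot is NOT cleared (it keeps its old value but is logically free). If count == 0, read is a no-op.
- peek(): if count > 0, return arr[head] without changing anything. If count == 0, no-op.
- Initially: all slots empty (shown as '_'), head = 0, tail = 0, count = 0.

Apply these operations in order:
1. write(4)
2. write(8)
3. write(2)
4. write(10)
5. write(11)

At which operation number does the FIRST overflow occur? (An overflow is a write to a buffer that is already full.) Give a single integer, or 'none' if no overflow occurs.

After op 1 (write(4)): arr=[4 _ _] head=0 tail=1 count=1
After op 2 (write(8)): arr=[4 8 _] head=0 tail=2 count=2
After op 3 (write(2)): arr=[4 8 2] head=0 tail=0 count=3
After op 4 (write(10)): arr=[10 8 2] head=1 tail=1 count=3
After op 5 (write(11)): arr=[10 11 2] head=2 tail=2 count=3

Answer: 4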